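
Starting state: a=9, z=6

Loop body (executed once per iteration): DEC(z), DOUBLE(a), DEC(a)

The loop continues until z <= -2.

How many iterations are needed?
8

Tracing iterations:
Initial: a=9, z=6
After iteration 1: a=17, z=5
After iteration 2: a=33, z=4
After iteration 3: a=65, z=3
After iteration 4: a=129, z=2
After iteration 5: a=257, z=1
After iteration 6: a=513, z=0
After iteration 7: a=1025, z=-1
After iteration 8: a=2049, z=-2
z <= -2 now holds, so the loop exits after 8 iterations.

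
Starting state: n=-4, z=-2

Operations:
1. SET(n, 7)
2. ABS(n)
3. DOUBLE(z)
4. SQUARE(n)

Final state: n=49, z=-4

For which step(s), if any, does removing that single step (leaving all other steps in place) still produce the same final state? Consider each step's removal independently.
Step(s) 2

Testing removal of each single step:
Without step 1: final = n=16, z=-4 (different)
Without step 2: final = n=49, z=-4 (same)
Without step 3: final = n=49, z=-2 (different)
Without step 4: final = n=7, z=-4 (different)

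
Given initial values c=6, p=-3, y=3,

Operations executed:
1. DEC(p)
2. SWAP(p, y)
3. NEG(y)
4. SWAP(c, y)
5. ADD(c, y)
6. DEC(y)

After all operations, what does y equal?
y = 5

Tracing execution:
Step 1: DEC(p) → y = 3
Step 2: SWAP(p, y) → y = -4
Step 3: NEG(y) → y = 4
Step 4: SWAP(c, y) → y = 6
Step 5: ADD(c, y) → y = 6
Step 6: DEC(y) → y = 5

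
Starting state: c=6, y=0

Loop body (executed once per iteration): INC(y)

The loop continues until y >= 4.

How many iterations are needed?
4

Tracing iterations:
Initial: c=6, y=0
After iteration 1: c=6, y=1
After iteration 2: c=6, y=2
After iteration 3: c=6, y=3
After iteration 4: c=6, y=4
y >= 4 now holds, so the loop exits after 4 iterations.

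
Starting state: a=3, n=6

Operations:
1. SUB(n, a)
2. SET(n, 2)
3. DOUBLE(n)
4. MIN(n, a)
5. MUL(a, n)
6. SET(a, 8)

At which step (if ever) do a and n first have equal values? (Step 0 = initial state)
Step 1

a and n first become equal after step 1.

Comparing values at each step:
Initial: a=3, n=6
After step 1: a=3, n=3 ← equal!
After step 2: a=3, n=2
After step 3: a=3, n=4
After step 4: a=3, n=3 ← equal!
After step 5: a=9, n=3
After step 6: a=8, n=3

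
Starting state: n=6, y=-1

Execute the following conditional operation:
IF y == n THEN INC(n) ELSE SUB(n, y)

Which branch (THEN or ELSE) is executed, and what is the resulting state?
Branch: ELSE, Final state: n=7, y=-1

Evaluating condition: y == n
y = -1, n = 6
Condition is False, so ELSE branch executes
After SUB(n, y): n=7, y=-1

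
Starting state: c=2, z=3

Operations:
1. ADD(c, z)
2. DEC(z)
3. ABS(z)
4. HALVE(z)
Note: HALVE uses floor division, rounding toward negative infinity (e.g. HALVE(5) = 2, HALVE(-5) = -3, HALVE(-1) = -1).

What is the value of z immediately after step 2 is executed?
z = 2

Tracing z through execution:
Initial: z = 3
After step 1 (ADD(c, z)): z = 3
After step 2 (DEC(z)): z = 2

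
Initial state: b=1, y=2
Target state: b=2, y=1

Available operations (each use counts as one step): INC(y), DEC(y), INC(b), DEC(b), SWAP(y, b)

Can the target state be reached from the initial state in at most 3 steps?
Yes

Path (1 step): SWAP(y, b)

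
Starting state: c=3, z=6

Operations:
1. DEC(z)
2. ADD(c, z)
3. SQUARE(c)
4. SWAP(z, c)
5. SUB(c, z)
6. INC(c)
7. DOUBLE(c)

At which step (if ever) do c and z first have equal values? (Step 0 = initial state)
Never

c and z never become equal during execution.

Comparing values at each step:
Initial: c=3, z=6
After step 1: c=3, z=5
After step 2: c=8, z=5
After step 3: c=64, z=5
After step 4: c=5, z=64
After step 5: c=-59, z=64
After step 6: c=-58, z=64
After step 7: c=-116, z=64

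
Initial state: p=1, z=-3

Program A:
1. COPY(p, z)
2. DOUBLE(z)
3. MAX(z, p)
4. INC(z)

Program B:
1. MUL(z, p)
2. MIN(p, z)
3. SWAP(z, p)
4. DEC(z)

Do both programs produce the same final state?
No

Program A final state: p=-3, z=-2
Program B final state: p=-3, z=-4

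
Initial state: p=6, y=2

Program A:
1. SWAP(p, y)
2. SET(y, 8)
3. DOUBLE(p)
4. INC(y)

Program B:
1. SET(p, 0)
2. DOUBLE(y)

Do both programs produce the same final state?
No

Program A final state: p=4, y=9
Program B final state: p=0, y=4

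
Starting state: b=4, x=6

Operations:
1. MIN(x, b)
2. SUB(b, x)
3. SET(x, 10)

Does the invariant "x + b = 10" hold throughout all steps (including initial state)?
No, violated after step 1

The invariant is violated after step 1.

State at each step:
Initial: b=4, x=6
After step 1: b=4, x=4
After step 2: b=0, x=4
After step 3: b=0, x=10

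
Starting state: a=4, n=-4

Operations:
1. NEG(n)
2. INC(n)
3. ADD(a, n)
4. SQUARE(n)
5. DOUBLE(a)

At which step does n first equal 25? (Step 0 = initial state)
Step 4

Tracing n:
Initial: n = -4
After step 1: n = 4
After step 2: n = 5
After step 3: n = 5
After step 4: n = 25 ← first occurrence
After step 5: n = 25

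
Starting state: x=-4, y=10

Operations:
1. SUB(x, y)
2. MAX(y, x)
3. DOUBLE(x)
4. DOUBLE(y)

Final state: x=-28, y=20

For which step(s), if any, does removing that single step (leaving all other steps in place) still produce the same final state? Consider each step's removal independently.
Step(s) 2

Testing removal of each single step:
Without step 1: final = x=-8, y=20 (different)
Without step 2: final = x=-28, y=20 (same)
Without step 3: final = x=-14, y=20 (different)
Without step 4: final = x=-28, y=10 (different)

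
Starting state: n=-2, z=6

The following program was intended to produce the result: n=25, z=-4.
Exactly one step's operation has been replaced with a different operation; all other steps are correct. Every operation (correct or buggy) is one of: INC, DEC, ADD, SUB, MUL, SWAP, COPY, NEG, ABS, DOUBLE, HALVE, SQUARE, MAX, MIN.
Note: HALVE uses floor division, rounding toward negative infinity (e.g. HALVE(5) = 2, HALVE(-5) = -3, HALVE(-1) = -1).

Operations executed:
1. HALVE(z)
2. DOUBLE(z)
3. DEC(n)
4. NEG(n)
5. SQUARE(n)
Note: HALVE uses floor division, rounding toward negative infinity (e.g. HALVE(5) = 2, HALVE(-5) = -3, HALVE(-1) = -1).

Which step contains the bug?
Step 1

Trace with buggy code:
Initial: n=-2, z=6
After step 1: n=-2, z=3
After step 2: n=-2, z=6
After step 3: n=-3, z=6
After step 4: n=3, z=6
After step 5: n=9, z=6
Actual final n=9, z=6 ≠ expected n=25, z=-4.
Step 1 is the only position where a single-operation replacement can produce the expected result.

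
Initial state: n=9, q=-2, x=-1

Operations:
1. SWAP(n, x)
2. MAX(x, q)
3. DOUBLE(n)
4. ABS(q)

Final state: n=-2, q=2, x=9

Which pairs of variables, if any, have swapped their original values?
None

Comparing initial and final values:
n: 9 → -2
q: -2 → 2
x: -1 → 9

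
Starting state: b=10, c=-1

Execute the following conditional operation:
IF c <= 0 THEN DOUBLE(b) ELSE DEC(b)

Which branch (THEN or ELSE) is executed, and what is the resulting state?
Branch: THEN, Final state: b=20, c=-1

Evaluating condition: c <= 0
c = -1
Condition is True, so THEN branch executes
After DOUBLE(b): b=20, c=-1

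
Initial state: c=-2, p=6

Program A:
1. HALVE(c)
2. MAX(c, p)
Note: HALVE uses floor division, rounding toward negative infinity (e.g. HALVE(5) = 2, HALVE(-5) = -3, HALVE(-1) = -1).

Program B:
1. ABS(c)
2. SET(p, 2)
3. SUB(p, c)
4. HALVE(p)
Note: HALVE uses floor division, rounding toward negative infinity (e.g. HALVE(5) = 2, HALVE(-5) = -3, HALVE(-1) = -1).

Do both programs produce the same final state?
No

Program A final state: c=6, p=6
Program B final state: c=2, p=0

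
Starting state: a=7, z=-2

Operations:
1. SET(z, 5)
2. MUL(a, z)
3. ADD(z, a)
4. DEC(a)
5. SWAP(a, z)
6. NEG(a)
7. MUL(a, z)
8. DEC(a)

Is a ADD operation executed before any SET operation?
No

First ADD: step 3
First SET: step 1
Since 3 > 1, SET comes first.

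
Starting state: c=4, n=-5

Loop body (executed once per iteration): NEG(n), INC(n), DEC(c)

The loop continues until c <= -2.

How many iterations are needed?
6

Tracing iterations:
Initial: c=4, n=-5
After iteration 1: c=3, n=6
After iteration 2: c=2, n=-5
After iteration 3: c=1, n=6
After iteration 4: c=0, n=-5
After iteration 5: c=-1, n=6
After iteration 6: c=-2, n=-5
c <= -2 now holds, so the loop exits after 6 iterations.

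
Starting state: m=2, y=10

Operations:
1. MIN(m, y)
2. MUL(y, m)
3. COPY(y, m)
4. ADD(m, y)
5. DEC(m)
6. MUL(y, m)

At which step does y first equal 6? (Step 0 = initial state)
Step 6

Tracing y:
Initial: y = 10
After step 1: y = 10
After step 2: y = 20
After step 3: y = 2
After step 4: y = 2
After step 5: y = 2
After step 6: y = 6 ← first occurrence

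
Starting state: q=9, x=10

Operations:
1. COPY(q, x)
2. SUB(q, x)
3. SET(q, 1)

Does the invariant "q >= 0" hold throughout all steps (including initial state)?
Yes

The invariant holds at every step.

State at each step:
Initial: q=9, x=10
After step 1: q=10, x=10
After step 2: q=0, x=10
After step 3: q=1, x=10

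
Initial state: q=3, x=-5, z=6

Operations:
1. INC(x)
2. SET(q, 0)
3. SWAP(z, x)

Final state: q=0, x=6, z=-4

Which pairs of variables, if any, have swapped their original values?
None

Comparing initial and final values:
z: 6 → -4
x: -5 → 6
q: 3 → 0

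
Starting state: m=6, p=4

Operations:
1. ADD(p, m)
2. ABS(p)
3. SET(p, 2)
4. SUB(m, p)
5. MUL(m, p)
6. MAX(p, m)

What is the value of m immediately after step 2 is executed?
m = 6

Tracing m through execution:
Initial: m = 6
After step 1 (ADD(p, m)): m = 6
After step 2 (ABS(p)): m = 6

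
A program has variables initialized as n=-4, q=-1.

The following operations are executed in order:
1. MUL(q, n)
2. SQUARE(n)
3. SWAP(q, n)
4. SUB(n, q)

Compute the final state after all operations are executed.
{n: -12, q: 16}

Step-by-step execution:
Initial: n=-4, q=-1
After step 1 (MUL(q, n)): n=-4, q=4
After step 2 (SQUARE(n)): n=16, q=4
After step 3 (SWAP(q, n)): n=4, q=16
After step 4 (SUB(n, q)): n=-12, q=16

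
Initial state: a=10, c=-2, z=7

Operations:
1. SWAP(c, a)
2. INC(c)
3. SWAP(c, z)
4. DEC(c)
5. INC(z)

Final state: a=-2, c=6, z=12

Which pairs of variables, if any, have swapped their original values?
None

Comparing initial and final values:
c: -2 → 6
a: 10 → -2
z: 7 → 12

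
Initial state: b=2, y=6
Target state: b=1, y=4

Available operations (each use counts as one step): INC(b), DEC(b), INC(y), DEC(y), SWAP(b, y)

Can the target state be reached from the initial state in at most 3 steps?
Yes

Path (3 steps): DEC(b) → DEC(y) → DEC(y)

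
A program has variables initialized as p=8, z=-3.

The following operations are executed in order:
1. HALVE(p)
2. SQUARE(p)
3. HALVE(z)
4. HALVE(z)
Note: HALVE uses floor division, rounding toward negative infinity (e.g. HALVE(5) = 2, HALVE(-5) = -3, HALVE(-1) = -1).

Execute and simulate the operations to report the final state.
{p: 16, z: -1}

Step-by-step execution:
Initial: p=8, z=-3
After step 1 (HALVE(p)): p=4, z=-3
After step 2 (SQUARE(p)): p=16, z=-3
After step 3 (HALVE(z)): p=16, z=-2
After step 4 (HALVE(z)): p=16, z=-1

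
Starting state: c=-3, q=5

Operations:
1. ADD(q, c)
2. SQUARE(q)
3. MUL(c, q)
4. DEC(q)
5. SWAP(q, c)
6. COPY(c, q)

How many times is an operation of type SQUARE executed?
1

Counting SQUARE operations:
Step 2: SQUARE(q) ← SQUARE
Total: 1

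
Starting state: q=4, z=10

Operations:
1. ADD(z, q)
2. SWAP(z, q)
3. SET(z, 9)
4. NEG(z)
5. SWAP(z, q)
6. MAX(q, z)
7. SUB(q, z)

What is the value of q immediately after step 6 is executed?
q = 14

Tracing q through execution:
Initial: q = 4
After step 1 (ADD(z, q)): q = 4
After step 2 (SWAP(z, q)): q = 14
After step 3 (SET(z, 9)): q = 14
After step 4 (NEG(z)): q = 14
After step 5 (SWAP(z, q)): q = -9
After step 6 (MAX(q, z)): q = 14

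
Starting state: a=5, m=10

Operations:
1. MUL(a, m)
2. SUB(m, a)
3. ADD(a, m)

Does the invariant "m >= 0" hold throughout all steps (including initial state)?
No, violated after step 2

The invariant is violated after step 2.

State at each step:
Initial: a=5, m=10
After step 1: a=50, m=10
After step 2: a=50, m=-40
After step 3: a=10, m=-40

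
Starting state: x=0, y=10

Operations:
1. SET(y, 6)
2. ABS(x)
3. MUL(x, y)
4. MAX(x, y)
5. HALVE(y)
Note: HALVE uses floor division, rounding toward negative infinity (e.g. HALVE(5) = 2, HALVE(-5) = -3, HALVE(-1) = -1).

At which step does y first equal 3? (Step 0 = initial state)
Step 5

Tracing y:
Initial: y = 10
After step 1: y = 6
After step 2: y = 6
After step 3: y = 6
After step 4: y = 6
After step 5: y = 3 ← first occurrence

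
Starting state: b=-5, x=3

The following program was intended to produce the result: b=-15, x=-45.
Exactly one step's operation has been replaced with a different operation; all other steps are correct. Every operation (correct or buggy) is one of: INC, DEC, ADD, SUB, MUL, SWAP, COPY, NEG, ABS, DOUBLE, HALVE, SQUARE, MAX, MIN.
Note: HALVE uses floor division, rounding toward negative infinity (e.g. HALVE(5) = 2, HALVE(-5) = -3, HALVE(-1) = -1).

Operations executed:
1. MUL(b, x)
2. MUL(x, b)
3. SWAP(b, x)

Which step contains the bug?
Step 3

Trace with buggy code:
Initial: b=-5, x=3
After step 1: b=-15, x=3
After step 2: b=-15, x=-45
After step 3: b=-45, x=-15
Actual final b=-45, x=-15 ≠ expected b=-15, x=-45.
Step 3 is the only position where a single-operation replacement can produce the expected result.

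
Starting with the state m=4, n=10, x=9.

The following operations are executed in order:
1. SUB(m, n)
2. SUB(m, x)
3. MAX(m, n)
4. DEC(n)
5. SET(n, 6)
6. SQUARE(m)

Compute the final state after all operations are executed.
{m: 100, n: 6, x: 9}

Step-by-step execution:
Initial: m=4, n=10, x=9
After step 1 (SUB(m, n)): m=-6, n=10, x=9
After step 2 (SUB(m, x)): m=-15, n=10, x=9
After step 3 (MAX(m, n)): m=10, n=10, x=9
After step 4 (DEC(n)): m=10, n=9, x=9
After step 5 (SET(n, 6)): m=10, n=6, x=9
After step 6 (SQUARE(m)): m=100, n=6, x=9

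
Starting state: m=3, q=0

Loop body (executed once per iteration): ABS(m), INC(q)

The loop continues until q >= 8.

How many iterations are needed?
8

Tracing iterations:
Initial: m=3, q=0
After iteration 1: m=3, q=1
After iteration 2: m=3, q=2
After iteration 3: m=3, q=3
After iteration 4: m=3, q=4
After iteration 5: m=3, q=5
After iteration 6: m=3, q=6
After iteration 7: m=3, q=7
After iteration 8: m=3, q=8
q >= 8 now holds, so the loop exits after 8 iterations.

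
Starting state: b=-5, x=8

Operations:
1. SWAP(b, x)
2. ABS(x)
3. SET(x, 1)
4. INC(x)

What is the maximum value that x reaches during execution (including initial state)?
8

Values of x at each step:
Initial: x = 8 ← maximum
After step 1: x = -5
After step 2: x = 5
After step 3: x = 1
After step 4: x = 2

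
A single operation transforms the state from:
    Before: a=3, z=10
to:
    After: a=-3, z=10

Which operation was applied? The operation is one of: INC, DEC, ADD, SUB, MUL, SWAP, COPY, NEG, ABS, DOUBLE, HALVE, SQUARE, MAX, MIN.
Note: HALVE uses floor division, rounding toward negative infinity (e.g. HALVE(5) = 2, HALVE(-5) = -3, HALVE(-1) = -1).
NEG(a)

Analyzing the change:
Before: a=3, z=10
After: a=-3, z=10
Variable a changed from 3 to -3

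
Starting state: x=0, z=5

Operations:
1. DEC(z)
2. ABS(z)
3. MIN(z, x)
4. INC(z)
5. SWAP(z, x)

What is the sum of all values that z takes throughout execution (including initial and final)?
14

Values of z at each step:
Initial: z = 5
After step 1: z = 4
After step 2: z = 4
After step 3: z = 0
After step 4: z = 1
After step 5: z = 0
Sum = 5 + 4 + 4 + 0 + 1 + 0 = 14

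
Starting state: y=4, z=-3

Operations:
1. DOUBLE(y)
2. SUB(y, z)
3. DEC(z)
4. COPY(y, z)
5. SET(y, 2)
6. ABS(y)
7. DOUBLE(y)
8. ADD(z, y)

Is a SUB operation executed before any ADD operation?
Yes

First SUB: step 2
First ADD: step 8
Since 2 < 8, SUB comes first.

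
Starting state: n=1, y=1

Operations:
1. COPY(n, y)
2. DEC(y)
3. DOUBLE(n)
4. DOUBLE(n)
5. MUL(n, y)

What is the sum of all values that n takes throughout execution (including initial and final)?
9

Values of n at each step:
Initial: n = 1
After step 1: n = 1
After step 2: n = 1
After step 3: n = 2
After step 4: n = 4
After step 5: n = 0
Sum = 1 + 1 + 1 + 2 + 4 + 0 = 9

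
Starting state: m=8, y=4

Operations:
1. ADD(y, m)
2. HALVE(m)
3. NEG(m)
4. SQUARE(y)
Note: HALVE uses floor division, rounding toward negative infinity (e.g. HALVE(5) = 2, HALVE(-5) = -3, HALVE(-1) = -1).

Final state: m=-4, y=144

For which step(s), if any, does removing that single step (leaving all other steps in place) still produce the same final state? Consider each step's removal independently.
None - removing any single step changes the final result

Testing removal of each single step:
Without step 1: final = m=-4, y=16 (different)
Without step 2: final = m=-8, y=144 (different)
Without step 3: final = m=4, y=144 (different)
Without step 4: final = m=-4, y=12 (different)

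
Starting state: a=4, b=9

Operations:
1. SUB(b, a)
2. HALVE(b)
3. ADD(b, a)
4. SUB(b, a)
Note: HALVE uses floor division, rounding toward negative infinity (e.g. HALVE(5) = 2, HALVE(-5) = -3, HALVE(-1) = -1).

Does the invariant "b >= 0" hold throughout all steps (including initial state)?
Yes

The invariant holds at every step.

State at each step:
Initial: a=4, b=9
After step 1: a=4, b=5
After step 2: a=4, b=2
After step 3: a=4, b=6
After step 4: a=4, b=2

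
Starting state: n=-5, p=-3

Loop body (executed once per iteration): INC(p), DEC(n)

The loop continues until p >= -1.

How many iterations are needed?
2

Tracing iterations:
Initial: n=-5, p=-3
After iteration 1: n=-6, p=-2
After iteration 2: n=-7, p=-1
p >= -1 now holds, so the loop exits after 2 iterations.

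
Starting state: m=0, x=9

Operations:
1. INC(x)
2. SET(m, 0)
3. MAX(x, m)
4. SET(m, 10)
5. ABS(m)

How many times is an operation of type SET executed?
2

Counting SET operations:
Step 2: SET(m, 0) ← SET
Step 4: SET(m, 10) ← SET
Total: 2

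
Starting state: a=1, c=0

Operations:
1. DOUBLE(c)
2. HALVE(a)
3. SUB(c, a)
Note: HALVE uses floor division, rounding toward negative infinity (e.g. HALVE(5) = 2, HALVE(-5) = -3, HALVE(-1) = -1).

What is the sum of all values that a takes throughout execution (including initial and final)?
2

Values of a at each step:
Initial: a = 1
After step 1: a = 1
After step 2: a = 0
After step 3: a = 0
Sum = 1 + 1 + 0 + 0 = 2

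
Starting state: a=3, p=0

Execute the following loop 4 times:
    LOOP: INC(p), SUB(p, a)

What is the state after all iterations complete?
a=3, p=-8

Iteration trace:
Start: a=3, p=0
After iteration 1: a=3, p=-2
After iteration 2: a=3, p=-4
After iteration 3: a=3, p=-6
After iteration 4: a=3, p=-8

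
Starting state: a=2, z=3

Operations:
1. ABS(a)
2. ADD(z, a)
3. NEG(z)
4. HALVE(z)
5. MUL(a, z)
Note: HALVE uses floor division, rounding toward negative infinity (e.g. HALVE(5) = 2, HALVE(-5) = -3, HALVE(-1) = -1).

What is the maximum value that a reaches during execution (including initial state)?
2

Values of a at each step:
Initial: a = 2 ← maximum
After step 1: a = 2
After step 2: a = 2
After step 3: a = 2
After step 4: a = 2
After step 5: a = -6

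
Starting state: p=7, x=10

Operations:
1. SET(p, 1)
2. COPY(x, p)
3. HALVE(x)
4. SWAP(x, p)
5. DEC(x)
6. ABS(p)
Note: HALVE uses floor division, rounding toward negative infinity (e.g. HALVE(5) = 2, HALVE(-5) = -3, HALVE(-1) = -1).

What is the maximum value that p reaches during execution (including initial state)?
7

Values of p at each step:
Initial: p = 7 ← maximum
After step 1: p = 1
After step 2: p = 1
After step 3: p = 1
After step 4: p = 0
After step 5: p = 0
After step 6: p = 0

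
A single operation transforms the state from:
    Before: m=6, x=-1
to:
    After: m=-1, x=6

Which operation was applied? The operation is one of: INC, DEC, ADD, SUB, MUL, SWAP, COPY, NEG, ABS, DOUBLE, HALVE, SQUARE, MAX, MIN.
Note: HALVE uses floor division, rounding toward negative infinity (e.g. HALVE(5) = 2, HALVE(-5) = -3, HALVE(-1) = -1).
SWAP(x, m)

Analyzing the change:
Before: m=6, x=-1
After: m=-1, x=6
Variable x changed from -1 to 6
Variable m changed from 6 to -1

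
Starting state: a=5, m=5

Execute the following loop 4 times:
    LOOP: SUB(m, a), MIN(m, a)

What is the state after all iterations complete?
a=5, m=-15

Iteration trace:
Start: a=5, m=5
After iteration 1: a=5, m=0
After iteration 2: a=5, m=-5
After iteration 3: a=5, m=-10
After iteration 4: a=5, m=-15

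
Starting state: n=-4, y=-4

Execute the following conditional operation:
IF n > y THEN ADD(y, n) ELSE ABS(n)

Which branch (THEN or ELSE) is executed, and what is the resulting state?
Branch: ELSE, Final state: n=4, y=-4

Evaluating condition: n > y
n = -4, y = -4
Condition is False, so ELSE branch executes
After ABS(n): n=4, y=-4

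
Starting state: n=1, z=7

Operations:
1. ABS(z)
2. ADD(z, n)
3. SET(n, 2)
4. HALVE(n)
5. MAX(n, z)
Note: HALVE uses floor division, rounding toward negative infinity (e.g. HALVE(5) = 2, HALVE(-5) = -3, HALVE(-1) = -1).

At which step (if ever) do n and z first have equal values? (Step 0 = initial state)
Step 5

n and z first become equal after step 5.

Comparing values at each step:
Initial: n=1, z=7
After step 1: n=1, z=7
After step 2: n=1, z=8
After step 3: n=2, z=8
After step 4: n=1, z=8
After step 5: n=8, z=8 ← equal!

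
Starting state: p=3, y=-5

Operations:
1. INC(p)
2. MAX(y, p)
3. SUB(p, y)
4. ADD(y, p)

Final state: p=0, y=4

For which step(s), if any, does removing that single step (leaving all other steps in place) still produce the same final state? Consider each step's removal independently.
Step(s) 4

Testing removal of each single step:
Without step 1: final = p=0, y=3 (different)
Without step 2: final = p=9, y=4 (different)
Without step 3: final = p=4, y=8 (different)
Without step 4: final = p=0, y=4 (same)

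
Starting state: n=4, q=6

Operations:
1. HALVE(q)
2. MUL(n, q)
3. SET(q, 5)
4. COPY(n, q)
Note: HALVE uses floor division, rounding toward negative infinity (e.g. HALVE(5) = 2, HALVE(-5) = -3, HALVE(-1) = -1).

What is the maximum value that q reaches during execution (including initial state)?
6

Values of q at each step:
Initial: q = 6 ← maximum
After step 1: q = 3
After step 2: q = 3
After step 3: q = 5
After step 4: q = 5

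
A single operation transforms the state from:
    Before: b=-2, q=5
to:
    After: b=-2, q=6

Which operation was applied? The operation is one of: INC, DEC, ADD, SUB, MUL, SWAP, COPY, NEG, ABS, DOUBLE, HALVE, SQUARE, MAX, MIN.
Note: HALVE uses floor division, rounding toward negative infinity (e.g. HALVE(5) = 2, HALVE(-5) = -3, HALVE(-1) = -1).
INC(q)

Analyzing the change:
Before: b=-2, q=5
After: b=-2, q=6
Variable q changed from 5 to 6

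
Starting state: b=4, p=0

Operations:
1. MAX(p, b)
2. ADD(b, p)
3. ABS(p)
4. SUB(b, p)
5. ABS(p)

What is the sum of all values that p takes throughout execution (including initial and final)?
20

Values of p at each step:
Initial: p = 0
After step 1: p = 4
After step 2: p = 4
After step 3: p = 4
After step 4: p = 4
After step 5: p = 4
Sum = 0 + 4 + 4 + 4 + 4 + 4 = 20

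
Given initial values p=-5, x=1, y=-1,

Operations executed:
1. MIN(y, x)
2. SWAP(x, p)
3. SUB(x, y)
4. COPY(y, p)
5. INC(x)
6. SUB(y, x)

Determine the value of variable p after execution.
p = 1

Tracing execution:
Step 1: MIN(y, x) → p = -5
Step 2: SWAP(x, p) → p = 1
Step 3: SUB(x, y) → p = 1
Step 4: COPY(y, p) → p = 1
Step 5: INC(x) → p = 1
Step 6: SUB(y, x) → p = 1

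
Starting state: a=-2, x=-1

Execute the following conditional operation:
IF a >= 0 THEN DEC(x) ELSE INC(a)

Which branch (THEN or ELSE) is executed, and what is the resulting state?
Branch: ELSE, Final state: a=-1, x=-1

Evaluating condition: a >= 0
a = -2
Condition is False, so ELSE branch executes
After INC(a): a=-1, x=-1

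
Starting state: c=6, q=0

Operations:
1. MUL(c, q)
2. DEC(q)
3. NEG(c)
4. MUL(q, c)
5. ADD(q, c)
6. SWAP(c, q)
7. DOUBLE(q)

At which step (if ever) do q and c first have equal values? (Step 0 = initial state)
Step 1

q and c first become equal after step 1.

Comparing values at each step:
Initial: q=0, c=6
After step 1: q=0, c=0 ← equal!
After step 2: q=-1, c=0
After step 3: q=-1, c=0
After step 4: q=0, c=0 ← equal!
After step 5: q=0, c=0 ← equal!
After step 6: q=0, c=0 ← equal!
After step 7: q=0, c=0 ← equal!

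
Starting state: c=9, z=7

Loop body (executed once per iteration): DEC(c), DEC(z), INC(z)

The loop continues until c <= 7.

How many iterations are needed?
2

Tracing iterations:
Initial: c=9, z=7
After iteration 1: c=8, z=7
After iteration 2: c=7, z=7
c <= 7 now holds, so the loop exits after 2 iterations.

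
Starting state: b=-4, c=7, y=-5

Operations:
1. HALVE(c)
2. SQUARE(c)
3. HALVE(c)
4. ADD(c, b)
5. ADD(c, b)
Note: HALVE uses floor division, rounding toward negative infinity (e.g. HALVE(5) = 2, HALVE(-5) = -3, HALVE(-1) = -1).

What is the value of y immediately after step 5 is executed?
y = -5

Tracing y through execution:
Initial: y = -5
After step 1 (HALVE(c)): y = -5
After step 2 (SQUARE(c)): y = -5
After step 3 (HALVE(c)): y = -5
After step 4 (ADD(c, b)): y = -5
After step 5 (ADD(c, b)): y = -5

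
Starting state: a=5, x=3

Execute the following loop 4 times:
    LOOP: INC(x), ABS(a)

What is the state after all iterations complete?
a=5, x=7

Iteration trace:
Start: a=5, x=3
After iteration 1: a=5, x=4
After iteration 2: a=5, x=5
After iteration 3: a=5, x=6
After iteration 4: a=5, x=7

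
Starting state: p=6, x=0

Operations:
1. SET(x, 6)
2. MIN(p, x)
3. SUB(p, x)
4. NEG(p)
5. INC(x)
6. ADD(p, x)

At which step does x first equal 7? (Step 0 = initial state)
Step 5

Tracing x:
Initial: x = 0
After step 1: x = 6
After step 2: x = 6
After step 3: x = 6
After step 4: x = 6
After step 5: x = 7 ← first occurrence
After step 6: x = 7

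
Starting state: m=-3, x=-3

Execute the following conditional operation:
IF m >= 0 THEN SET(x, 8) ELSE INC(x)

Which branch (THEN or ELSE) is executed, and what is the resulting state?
Branch: ELSE, Final state: m=-3, x=-2

Evaluating condition: m >= 0
m = -3
Condition is False, so ELSE branch executes
After INC(x): m=-3, x=-2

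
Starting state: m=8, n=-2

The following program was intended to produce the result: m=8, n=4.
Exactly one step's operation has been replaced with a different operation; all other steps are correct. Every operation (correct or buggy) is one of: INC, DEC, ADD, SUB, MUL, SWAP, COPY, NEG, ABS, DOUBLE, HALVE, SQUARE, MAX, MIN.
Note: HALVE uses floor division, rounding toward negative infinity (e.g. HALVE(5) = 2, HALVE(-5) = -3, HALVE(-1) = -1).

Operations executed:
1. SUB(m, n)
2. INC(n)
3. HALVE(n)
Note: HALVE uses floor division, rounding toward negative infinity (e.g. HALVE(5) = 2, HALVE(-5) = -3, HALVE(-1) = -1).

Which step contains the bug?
Step 1

Trace with buggy code:
Initial: m=8, n=-2
After step 1: m=10, n=-2
After step 2: m=10, n=-1
After step 3: m=10, n=-1
Actual final m=10, n=-1 ≠ expected m=8, n=4.
Step 1 is the only position where a single-operation replacement can produce the expected result.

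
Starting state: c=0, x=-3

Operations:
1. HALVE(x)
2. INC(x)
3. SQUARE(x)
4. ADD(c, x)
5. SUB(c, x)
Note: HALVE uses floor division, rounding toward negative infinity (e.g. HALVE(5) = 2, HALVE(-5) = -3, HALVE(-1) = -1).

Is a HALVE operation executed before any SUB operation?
Yes

First HALVE: step 1
First SUB: step 5
Since 1 < 5, HALVE comes first.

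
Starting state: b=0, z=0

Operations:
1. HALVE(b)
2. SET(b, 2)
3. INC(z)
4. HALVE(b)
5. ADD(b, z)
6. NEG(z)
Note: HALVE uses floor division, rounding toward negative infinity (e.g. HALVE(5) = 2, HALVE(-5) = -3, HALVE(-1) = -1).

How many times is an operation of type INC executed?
1

Counting INC operations:
Step 3: INC(z) ← INC
Total: 1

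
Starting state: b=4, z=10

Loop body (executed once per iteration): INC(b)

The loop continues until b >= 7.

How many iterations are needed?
3

Tracing iterations:
Initial: b=4, z=10
After iteration 1: b=5, z=10
After iteration 2: b=6, z=10
After iteration 3: b=7, z=10
b >= 7 now holds, so the loop exits after 3 iterations.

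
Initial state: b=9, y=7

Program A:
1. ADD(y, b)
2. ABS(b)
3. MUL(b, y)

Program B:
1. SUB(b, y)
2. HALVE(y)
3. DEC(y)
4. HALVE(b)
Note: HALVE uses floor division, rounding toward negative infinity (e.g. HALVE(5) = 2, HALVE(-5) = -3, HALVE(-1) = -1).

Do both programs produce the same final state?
No

Program A final state: b=144, y=16
Program B final state: b=1, y=2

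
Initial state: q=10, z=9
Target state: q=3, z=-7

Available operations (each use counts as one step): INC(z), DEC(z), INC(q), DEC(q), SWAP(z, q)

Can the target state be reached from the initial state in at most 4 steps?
No

The target state cannot be reached within 4 steps.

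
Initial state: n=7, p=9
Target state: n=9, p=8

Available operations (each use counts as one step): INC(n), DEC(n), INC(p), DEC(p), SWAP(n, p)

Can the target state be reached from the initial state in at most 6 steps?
Yes

Path (2 steps): INC(n) → SWAP(n, p)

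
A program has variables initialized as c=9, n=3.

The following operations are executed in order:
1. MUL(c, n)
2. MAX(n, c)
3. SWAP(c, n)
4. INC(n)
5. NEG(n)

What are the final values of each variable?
{c: 27, n: -28}

Step-by-step execution:
Initial: c=9, n=3
After step 1 (MUL(c, n)): c=27, n=3
After step 2 (MAX(n, c)): c=27, n=27
After step 3 (SWAP(c, n)): c=27, n=27
After step 4 (INC(n)): c=27, n=28
After step 5 (NEG(n)): c=27, n=-28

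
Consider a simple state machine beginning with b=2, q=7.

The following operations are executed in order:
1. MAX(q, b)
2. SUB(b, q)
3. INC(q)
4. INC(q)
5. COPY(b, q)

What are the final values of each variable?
{b: 9, q: 9}

Step-by-step execution:
Initial: b=2, q=7
After step 1 (MAX(q, b)): b=2, q=7
After step 2 (SUB(b, q)): b=-5, q=7
After step 3 (INC(q)): b=-5, q=8
After step 4 (INC(q)): b=-5, q=9
After step 5 (COPY(b, q)): b=9, q=9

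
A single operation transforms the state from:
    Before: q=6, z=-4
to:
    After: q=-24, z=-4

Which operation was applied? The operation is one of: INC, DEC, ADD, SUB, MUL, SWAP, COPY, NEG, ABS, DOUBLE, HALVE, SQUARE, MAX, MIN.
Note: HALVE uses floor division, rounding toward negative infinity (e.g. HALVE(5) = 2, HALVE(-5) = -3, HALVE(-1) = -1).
MUL(q, z)

Analyzing the change:
Before: q=6, z=-4
After: q=-24, z=-4
Variable q changed from 6 to -24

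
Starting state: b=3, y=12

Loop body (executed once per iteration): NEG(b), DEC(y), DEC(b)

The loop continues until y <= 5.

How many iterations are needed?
7

Tracing iterations:
Initial: b=3, y=12
After iteration 1: b=-4, y=11
After iteration 2: b=3, y=10
After iteration 3: b=-4, y=9
After iteration 4: b=3, y=8
After iteration 5: b=-4, y=7
After iteration 6: b=3, y=6
After iteration 7: b=-4, y=5
y <= 5 now holds, so the loop exits after 7 iterations.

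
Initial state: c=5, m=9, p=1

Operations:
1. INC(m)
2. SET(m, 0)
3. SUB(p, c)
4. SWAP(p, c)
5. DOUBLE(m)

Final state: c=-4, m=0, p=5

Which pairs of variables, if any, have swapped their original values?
None

Comparing initial and final values:
p: 1 → 5
c: 5 → -4
m: 9 → 0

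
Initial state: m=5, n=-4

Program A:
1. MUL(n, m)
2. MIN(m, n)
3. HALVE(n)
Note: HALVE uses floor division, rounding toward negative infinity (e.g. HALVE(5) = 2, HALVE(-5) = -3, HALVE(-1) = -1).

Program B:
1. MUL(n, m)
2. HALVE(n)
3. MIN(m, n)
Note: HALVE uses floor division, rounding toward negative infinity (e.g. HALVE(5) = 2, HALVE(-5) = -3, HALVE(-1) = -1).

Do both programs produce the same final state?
No

Program A final state: m=-20, n=-10
Program B final state: m=-10, n=-10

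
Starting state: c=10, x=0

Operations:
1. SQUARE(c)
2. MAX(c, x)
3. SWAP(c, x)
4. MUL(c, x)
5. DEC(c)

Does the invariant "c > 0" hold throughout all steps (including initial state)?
No, violated after step 3

The invariant is violated after step 3.

State at each step:
Initial: c=10, x=0
After step 1: c=100, x=0
After step 2: c=100, x=0
After step 3: c=0, x=100
After step 4: c=0, x=100
After step 5: c=-1, x=100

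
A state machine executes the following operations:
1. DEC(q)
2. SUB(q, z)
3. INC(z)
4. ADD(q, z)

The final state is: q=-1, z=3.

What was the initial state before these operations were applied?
q=-1, z=2

Working backwards:
Final state: q=-1, z=3
Before step 4 (ADD(q, z)): q=-4, z=3
Before step 3 (INC(z)): q=-4, z=2
Before step 2 (SUB(q, z)): q=-2, z=2
Before step 1 (DEC(q)): q=-1, z=2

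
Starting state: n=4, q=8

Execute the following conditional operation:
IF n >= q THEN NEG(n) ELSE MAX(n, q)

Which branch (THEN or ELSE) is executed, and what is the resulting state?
Branch: ELSE, Final state: n=8, q=8

Evaluating condition: n >= q
n = 4, q = 8
Condition is False, so ELSE branch executes
After MAX(n, q): n=8, q=8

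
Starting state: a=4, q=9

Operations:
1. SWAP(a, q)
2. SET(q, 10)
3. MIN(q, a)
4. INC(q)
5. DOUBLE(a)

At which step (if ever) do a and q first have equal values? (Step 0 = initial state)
Step 3

a and q first become equal after step 3.

Comparing values at each step:
Initial: a=4, q=9
After step 1: a=9, q=4
After step 2: a=9, q=10
After step 3: a=9, q=9 ← equal!
After step 4: a=9, q=10
After step 5: a=18, q=10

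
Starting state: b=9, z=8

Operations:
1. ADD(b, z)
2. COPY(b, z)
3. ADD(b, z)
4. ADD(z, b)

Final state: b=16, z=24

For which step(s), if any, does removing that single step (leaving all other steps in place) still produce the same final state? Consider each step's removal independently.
Step(s) 1

Testing removal of each single step:
Without step 1: final = b=16, z=24 (same)
Without step 2: final = b=25, z=33 (different)
Without step 3: final = b=8, z=16 (different)
Without step 4: final = b=16, z=8 (different)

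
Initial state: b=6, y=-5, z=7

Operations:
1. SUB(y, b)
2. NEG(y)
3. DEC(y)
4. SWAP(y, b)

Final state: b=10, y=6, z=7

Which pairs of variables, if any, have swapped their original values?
None

Comparing initial and final values:
y: -5 → 6
z: 7 → 7
b: 6 → 10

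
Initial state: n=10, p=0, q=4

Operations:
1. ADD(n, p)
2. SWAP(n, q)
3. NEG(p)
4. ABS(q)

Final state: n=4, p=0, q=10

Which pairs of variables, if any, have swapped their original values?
(q, n)

Comparing initial and final values:
q: 4 → 10
p: 0 → 0
n: 10 → 4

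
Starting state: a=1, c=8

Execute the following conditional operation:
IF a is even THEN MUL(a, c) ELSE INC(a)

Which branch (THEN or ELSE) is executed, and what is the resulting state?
Branch: ELSE, Final state: a=2, c=8

Evaluating condition: a is even
Condition is False, so ELSE branch executes
After INC(a): a=2, c=8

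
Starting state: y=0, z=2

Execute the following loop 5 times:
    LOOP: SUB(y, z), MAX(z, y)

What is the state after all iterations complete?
y=-10, z=2

Iteration trace:
Start: y=0, z=2
After iteration 1: y=-2, z=2
After iteration 2: y=-4, z=2
After iteration 3: y=-6, z=2
After iteration 4: y=-8, z=2
After iteration 5: y=-10, z=2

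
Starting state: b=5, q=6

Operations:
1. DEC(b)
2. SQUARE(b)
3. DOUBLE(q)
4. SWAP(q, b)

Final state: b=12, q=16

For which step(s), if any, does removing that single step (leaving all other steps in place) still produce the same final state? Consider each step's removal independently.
None - removing any single step changes the final result

Testing removal of each single step:
Without step 1: final = b=12, q=25 (different)
Without step 2: final = b=12, q=4 (different)
Without step 3: final = b=6, q=16 (different)
Without step 4: final = b=16, q=12 (different)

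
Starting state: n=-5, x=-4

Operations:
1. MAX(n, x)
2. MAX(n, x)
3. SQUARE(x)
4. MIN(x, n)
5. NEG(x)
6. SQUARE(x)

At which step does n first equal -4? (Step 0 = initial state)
Step 1

Tracing n:
Initial: n = -5
After step 1: n = -4 ← first occurrence
After step 2: n = -4
After step 3: n = -4
After step 4: n = -4
After step 5: n = -4
After step 6: n = -4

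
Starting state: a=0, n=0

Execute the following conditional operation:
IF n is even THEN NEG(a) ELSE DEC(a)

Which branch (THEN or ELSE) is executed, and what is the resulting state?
Branch: THEN, Final state: a=0, n=0

Evaluating condition: n is even
Condition is True, so THEN branch executes
After NEG(a): a=0, n=0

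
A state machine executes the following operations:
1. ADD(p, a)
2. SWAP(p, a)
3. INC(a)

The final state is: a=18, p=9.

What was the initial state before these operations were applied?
a=9, p=8

Working backwards:
Final state: a=18, p=9
Before step 3 (INC(a)): a=17, p=9
Before step 2 (SWAP(p, a)): a=9, p=17
Before step 1 (ADD(p, a)): a=9, p=8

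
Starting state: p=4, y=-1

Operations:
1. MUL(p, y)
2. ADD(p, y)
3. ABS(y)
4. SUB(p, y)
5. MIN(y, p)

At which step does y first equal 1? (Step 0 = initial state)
Step 3

Tracing y:
Initial: y = -1
After step 1: y = -1
After step 2: y = -1
After step 3: y = 1 ← first occurrence
After step 4: y = 1
After step 5: y = -6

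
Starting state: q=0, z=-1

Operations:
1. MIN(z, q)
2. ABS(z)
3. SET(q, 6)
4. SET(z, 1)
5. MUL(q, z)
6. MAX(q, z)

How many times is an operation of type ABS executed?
1

Counting ABS operations:
Step 2: ABS(z) ← ABS
Total: 1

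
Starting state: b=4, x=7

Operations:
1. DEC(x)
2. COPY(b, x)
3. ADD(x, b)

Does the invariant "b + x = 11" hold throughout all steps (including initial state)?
No, violated after step 1

The invariant is violated after step 1.

State at each step:
Initial: b=4, x=7
After step 1: b=4, x=6
After step 2: b=6, x=6
After step 3: b=6, x=12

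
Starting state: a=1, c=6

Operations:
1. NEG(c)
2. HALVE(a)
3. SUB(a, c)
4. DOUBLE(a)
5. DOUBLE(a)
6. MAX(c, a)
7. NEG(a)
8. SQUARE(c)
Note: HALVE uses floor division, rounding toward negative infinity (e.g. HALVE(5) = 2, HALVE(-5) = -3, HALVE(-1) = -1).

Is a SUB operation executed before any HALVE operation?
No

First SUB: step 3
First HALVE: step 2
Since 3 > 2, HALVE comes first.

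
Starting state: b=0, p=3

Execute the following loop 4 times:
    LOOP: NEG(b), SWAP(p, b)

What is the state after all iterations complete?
b=0, p=3

Iteration trace:
Start: b=0, p=3
After iteration 1: b=3, p=0
After iteration 2: b=0, p=-3
After iteration 3: b=-3, p=0
After iteration 4: b=0, p=3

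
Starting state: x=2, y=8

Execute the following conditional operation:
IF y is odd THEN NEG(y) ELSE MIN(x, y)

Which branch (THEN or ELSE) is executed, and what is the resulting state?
Branch: ELSE, Final state: x=2, y=8

Evaluating condition: y is odd
Condition is False, so ELSE branch executes
After MIN(x, y): x=2, y=8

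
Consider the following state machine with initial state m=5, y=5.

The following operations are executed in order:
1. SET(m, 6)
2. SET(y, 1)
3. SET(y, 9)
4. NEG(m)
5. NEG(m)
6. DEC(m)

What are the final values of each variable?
{m: 5, y: 9}

Step-by-step execution:
Initial: m=5, y=5
After step 1 (SET(m, 6)): m=6, y=5
After step 2 (SET(y, 1)): m=6, y=1
After step 3 (SET(y, 9)): m=6, y=9
After step 4 (NEG(m)): m=-6, y=9
After step 5 (NEG(m)): m=6, y=9
After step 6 (DEC(m)): m=5, y=9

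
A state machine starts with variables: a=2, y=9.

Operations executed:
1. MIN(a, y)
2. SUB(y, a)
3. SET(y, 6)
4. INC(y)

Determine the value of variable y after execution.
y = 7

Tracing execution:
Step 1: MIN(a, y) → y = 9
Step 2: SUB(y, a) → y = 7
Step 3: SET(y, 6) → y = 6
Step 4: INC(y) → y = 7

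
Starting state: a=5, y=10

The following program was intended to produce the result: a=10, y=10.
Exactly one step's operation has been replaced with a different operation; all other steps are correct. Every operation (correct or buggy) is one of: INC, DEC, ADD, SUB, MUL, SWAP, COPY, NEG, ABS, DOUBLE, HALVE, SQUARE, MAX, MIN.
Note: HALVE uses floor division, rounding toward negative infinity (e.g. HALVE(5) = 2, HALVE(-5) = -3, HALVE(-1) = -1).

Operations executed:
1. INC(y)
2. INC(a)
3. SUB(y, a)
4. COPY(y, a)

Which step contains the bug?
Step 2

Trace with buggy code:
Initial: a=5, y=10
After step 1: a=5, y=11
After step 2: a=6, y=11
After step 3: a=6, y=5
After step 4: a=6, y=6
Actual final a=6, y=6 ≠ expected a=10, y=10.
Step 2 is the only position where a single-operation replacement can produce the expected result.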